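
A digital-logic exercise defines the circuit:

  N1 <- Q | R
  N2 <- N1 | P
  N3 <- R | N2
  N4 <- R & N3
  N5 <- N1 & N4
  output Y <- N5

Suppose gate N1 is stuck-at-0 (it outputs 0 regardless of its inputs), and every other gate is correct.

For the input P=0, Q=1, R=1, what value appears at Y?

0

Propagate with N1 forced: N1=0 [stuck-at-0], N2=0, N3=1, N4=1, N5=0.
So Y = 0. (Without the fault it would be 1.)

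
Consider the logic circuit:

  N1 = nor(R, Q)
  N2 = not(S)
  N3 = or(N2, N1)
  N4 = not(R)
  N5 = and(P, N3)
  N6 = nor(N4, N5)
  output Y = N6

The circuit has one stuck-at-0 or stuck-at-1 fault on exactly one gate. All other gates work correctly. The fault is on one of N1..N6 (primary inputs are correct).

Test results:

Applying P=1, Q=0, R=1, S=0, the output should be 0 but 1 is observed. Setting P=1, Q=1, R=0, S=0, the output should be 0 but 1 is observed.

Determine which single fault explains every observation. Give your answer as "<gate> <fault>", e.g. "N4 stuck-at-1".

N6 stuck-at-1

Fault-free values for test 1 (P=1, Q=0, R=1, S=0): N1=0, N2=1, N3=1, N4=0, N5=1, N6=0, giving Y=0. Observed 1.
Test 1: faults giving observed 1 are {N2 stuck-at-0, N3 stuck-at-0, N5 stuck-at-0, N6 stuck-at-1}.
Test 2 (P=1, Q=1, R=0, S=0): fault-free N1=0, N2=1, N3=1, N4=1, N5=1, N6=0 → 0; observed 1. Eliminates N2 stuck-at-0, N3 stuck-at-0, N5 stuck-at-0.
Only N6 stuck-at-1 is consistent with every test.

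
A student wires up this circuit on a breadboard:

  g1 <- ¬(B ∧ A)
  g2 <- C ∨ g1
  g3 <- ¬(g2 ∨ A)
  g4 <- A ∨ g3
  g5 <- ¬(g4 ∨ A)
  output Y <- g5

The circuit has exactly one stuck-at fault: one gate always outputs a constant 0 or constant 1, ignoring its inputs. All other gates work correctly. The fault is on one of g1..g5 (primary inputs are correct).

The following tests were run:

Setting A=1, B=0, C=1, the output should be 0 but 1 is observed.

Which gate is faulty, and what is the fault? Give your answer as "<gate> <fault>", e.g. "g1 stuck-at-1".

g5 stuck-at-1

Fault-free values for test 1 (A=1, B=0, C=1): g1=1, g2=1, g3=0, g4=1, g5=0, giving Y=0. Observed 1.
Test 1: faults giving observed 1 are {g5 stuck-at-1}.
Only g5 stuck-at-1 is consistent with every test.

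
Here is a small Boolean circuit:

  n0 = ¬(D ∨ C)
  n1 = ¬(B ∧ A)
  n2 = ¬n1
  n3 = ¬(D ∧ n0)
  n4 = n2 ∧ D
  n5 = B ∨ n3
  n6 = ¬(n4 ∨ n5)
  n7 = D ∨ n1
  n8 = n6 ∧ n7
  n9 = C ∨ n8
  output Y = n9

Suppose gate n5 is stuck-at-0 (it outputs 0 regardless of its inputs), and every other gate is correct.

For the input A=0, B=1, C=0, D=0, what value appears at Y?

Propagate with n5 forced: n0=1, n1=1, n2=0, n3=1, n4=0, n5=0 [stuck-at-0], n6=1, n7=1, n8=1, n9=1.
So Y = 1. (Without the fault it would be 0.)

1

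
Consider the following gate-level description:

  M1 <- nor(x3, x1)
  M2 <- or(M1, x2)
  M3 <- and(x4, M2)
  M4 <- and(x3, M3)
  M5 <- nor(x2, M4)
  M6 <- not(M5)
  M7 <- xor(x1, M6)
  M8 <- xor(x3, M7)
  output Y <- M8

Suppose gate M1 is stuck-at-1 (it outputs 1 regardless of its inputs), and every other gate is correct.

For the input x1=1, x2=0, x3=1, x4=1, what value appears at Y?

1

Propagate with M1 forced: M1=1 [stuck-at-1], M2=1, M3=1, M4=1, M5=0, M6=1, M7=0, M8=1.
So Y = 1. (Without the fault it would be 0.)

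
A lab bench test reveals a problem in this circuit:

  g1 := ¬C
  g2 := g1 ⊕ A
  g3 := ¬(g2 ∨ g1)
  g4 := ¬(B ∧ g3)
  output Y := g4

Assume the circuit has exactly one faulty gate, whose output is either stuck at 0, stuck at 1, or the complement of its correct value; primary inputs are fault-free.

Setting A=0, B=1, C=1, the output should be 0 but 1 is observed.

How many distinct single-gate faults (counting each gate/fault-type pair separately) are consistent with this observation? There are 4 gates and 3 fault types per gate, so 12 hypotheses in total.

8

Fault-free: g1=0, g2=0, g3=1, g4=0 → 0. Observed 1.
  g1 stuck-at-0: output 0 ✗
  g1 stuck-at-1: output 1 ✓
  g1 inverted output: output 1 ✓
  g2 stuck-at-0: output 0 ✗
  g2 stuck-at-1: output 1 ✓
  g2 inverted output: output 1 ✓
  g3 stuck-at-0: output 1 ✓
  g3 stuck-at-1: output 0 ✗
  g3 inverted output: output 1 ✓
  g4 stuck-at-0: output 0 ✗
  g4 stuck-at-1: output 1 ✓
  g4 inverted output: output 1 ✓
Consistent faults: {g1 stuck-at-1, g1 inverted output, g2 stuck-at-1, g2 inverted output, g3 stuck-at-0, g3 inverted output, g4 stuck-at-1, g4 inverted output} — 8 in all.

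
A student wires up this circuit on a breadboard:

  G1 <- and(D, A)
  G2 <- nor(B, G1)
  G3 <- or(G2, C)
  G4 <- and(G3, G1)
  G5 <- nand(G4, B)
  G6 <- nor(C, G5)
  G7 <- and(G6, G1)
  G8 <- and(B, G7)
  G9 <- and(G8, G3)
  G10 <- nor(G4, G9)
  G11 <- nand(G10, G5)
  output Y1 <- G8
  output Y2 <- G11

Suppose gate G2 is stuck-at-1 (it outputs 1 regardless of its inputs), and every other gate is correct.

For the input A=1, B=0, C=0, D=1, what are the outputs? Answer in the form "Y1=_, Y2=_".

Propagate with G2 forced: G1=1, G2=1 [stuck-at-1], G3=1, G4=1, G5=1, G6=0, G7=0, G8=0, G9=0, G10=0, G11=1.
So the outputs are Y1=0, Y2=1. (Without the fault they would be Y1=0, Y2=0.)

Y1=0, Y2=1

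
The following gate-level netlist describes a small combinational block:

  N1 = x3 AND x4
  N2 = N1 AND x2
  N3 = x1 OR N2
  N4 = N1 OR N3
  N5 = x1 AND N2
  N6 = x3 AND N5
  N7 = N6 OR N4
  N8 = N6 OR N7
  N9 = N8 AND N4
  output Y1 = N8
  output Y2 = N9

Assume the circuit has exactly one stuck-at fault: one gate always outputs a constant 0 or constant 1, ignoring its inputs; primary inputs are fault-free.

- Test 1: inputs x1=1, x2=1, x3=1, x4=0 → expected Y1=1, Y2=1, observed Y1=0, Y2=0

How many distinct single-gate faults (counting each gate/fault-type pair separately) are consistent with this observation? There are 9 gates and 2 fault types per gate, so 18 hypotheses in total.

Fault-free: N1=0, N2=0, N3=1, N4=1, N5=0, N6=0, N7=1, N8=1, N9=1 → Y1=1, Y2=1. Observed Y1=0, Y2=0.
  N1: none of the 2 fault types match ✗
  N2: none of the 2 fault types match ✗
  N3: stuck-at-0 ✓; others ✗
  N4: stuck-at-0 ✓; others ✗
  N5: none of the 2 fault types match ✗
  N6: none of the 2 fault types match ✗
  N7: stuck-at-0 ✓; others ✗
  N8: stuck-at-0 ✓; others ✗
  N9: none of the 2 fault types match ✗
Consistent faults: {N3 stuck-at-0, N4 stuck-at-0, N7 stuck-at-0, N8 stuck-at-0} — 4 in all.

4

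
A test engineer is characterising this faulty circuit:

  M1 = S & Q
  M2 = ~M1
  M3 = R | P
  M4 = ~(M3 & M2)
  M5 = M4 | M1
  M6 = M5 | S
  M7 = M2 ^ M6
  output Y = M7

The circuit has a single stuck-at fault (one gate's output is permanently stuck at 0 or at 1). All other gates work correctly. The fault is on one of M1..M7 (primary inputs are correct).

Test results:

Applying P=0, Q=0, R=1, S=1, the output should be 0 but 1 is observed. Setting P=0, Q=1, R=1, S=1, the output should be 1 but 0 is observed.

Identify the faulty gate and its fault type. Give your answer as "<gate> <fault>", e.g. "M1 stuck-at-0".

Fault-free values for test 1 (P=0, Q=0, R=1, S=1): M1=0, M2=1, M3=1, M4=0, M5=0, M6=1, M7=0, giving Y=0. Observed 1.
Test 1: faults giving observed 1 are {M1 stuck-at-1, M2 stuck-at-0, M6 stuck-at-0, M7 stuck-at-1}.
Test 2 (P=0, Q=1, R=1, S=1): fault-free M1=1, M2=0, M3=1, M4=1, M5=1, M6=1, M7=1 → 1; observed 0. Eliminates M1 stuck-at-1, M2 stuck-at-0, M7 stuck-at-1.
Only M6 stuck-at-0 is consistent with every test.

M6 stuck-at-0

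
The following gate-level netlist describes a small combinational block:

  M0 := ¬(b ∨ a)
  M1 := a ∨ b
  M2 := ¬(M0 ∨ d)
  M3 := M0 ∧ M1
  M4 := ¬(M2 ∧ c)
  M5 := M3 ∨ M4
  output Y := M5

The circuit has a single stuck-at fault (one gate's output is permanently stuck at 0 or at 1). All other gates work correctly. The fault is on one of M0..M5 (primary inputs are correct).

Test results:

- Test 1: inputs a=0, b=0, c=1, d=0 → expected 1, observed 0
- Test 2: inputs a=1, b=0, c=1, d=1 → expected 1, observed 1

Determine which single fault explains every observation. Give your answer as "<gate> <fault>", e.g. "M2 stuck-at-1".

M0 stuck-at-0

Fault-free values for test 1 (a=0, b=0, c=1, d=0): M0=1, M1=0, M2=0, M3=0, M4=1, M5=1, giving Y=1. Observed 0.
Test 1: faults giving observed 0 are {M0 stuck-at-0, M2 stuck-at-1, M4 stuck-at-0, M5 stuck-at-0}.
Test 2 (a=1, b=0, c=1, d=1): fault-free M0=0, M1=1, M2=0, M3=0, M4=1, M5=1 → 1; observed 1. Eliminates M2 stuck-at-1, M4 stuck-at-0, M5 stuck-at-0.
Only M0 stuck-at-0 is consistent with every test.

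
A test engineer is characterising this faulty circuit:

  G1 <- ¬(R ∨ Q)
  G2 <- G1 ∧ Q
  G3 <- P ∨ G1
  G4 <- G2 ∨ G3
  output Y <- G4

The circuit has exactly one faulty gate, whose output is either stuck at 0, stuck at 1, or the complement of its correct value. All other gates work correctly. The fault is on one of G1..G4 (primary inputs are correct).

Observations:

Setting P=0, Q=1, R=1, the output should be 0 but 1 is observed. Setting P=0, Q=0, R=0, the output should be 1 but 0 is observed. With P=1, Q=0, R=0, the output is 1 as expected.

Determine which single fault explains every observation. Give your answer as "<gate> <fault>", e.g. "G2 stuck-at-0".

Fault-free values for test 1 (P=0, Q=1, R=1): G1=0, G2=0, G3=0, G4=0, giving Y=0. Observed 1.
Test 1: faults giving observed 1 are {G1 stuck-at-1, G1 inverted output, G2 stuck-at-1, G2 inverted output, G3 stuck-at-1, G3 inverted output, G4 stuck-at-1, G4 inverted output}.
Test 2 (P=0, Q=0, R=0): fault-free G1=1, G2=0, G3=1, G4=1 → 1; observed 0. Eliminates G1 stuck-at-1, G2 stuck-at-1, G2 inverted output, G3 stuck-at-1, G4 stuck-at-1.
Test 3 (P=1, Q=0, R=0): fault-free G1=1, G2=0, G3=1, G4=1 → 1; observed 1. Eliminates G3 inverted output, G4 inverted output.
Only G1 inverted output is consistent with every test.

G1 inverted output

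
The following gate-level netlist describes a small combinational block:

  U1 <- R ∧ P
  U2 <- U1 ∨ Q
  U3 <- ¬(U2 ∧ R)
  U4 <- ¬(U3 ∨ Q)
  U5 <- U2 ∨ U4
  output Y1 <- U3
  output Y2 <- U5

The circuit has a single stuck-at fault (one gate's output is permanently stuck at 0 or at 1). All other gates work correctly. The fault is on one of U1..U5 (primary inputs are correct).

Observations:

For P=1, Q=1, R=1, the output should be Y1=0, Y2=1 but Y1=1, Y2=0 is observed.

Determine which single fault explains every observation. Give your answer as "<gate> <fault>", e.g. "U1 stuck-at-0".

Fault-free values for test 1 (P=1, Q=1, R=1): U1=1, U2=1, U3=0, U4=0, U5=1, giving Y1=0, Y2=1. Observed Y1=1, Y2=0.
Test 1: faults giving observed Y1=1, Y2=0 are {U2 stuck-at-0}.
Only U2 stuck-at-0 is consistent with every test.

U2 stuck-at-0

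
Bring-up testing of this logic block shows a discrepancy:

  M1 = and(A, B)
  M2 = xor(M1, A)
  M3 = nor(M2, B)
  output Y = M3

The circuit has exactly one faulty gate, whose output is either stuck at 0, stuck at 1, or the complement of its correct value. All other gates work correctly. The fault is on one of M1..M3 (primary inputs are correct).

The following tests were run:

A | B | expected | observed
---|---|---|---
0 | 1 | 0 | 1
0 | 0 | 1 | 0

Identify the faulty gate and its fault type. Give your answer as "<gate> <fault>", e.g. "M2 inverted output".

M3 inverted output

Fault-free values for test 1 (A=0, B=1): M1=0, M2=0, M3=0, giving Y=0. Observed 1.
Test 1: faults giving observed 1 are {M3 stuck-at-1, M3 inverted output}.
Test 2 (A=0, B=0): fault-free M1=0, M2=0, M3=1 → 1; observed 0. Eliminates M3 stuck-at-1.
Only M3 inverted output is consistent with every test.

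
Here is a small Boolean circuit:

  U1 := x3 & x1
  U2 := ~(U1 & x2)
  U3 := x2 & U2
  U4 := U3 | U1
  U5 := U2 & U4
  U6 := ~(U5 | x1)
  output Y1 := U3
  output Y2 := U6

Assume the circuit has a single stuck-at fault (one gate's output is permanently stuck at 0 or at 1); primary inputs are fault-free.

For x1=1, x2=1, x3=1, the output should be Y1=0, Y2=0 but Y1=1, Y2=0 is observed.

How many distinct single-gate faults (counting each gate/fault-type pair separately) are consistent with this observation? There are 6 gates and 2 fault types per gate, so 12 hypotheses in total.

3

Fault-free: U1=1, U2=0, U3=0, U4=1, U5=0, U6=0 → Y1=0, Y2=0. Observed Y1=1, Y2=0.
  U1 stuck-at-0: output Y1=1, Y2=0 ✓
  U1 stuck-at-1: output Y1=0, Y2=0 ✗
  U2 stuck-at-0: output Y1=0, Y2=0 ✗
  U2 stuck-at-1: output Y1=1, Y2=0 ✓
  U3 stuck-at-0: output Y1=0, Y2=0 ✗
  U3 stuck-at-1: output Y1=1, Y2=0 ✓
  U4 stuck-at-0: output Y1=0, Y2=0 ✗
  U4 stuck-at-1: output Y1=0, Y2=0 ✗
  U5 stuck-at-0: output Y1=0, Y2=0 ✗
  U5 stuck-at-1: output Y1=0, Y2=0 ✗
  U6 stuck-at-0: output Y1=0, Y2=0 ✗
  U6 stuck-at-1: output Y1=0, Y2=1 ✗
Consistent faults: {U1 stuck-at-0, U2 stuck-at-1, U3 stuck-at-1} — 3 in all.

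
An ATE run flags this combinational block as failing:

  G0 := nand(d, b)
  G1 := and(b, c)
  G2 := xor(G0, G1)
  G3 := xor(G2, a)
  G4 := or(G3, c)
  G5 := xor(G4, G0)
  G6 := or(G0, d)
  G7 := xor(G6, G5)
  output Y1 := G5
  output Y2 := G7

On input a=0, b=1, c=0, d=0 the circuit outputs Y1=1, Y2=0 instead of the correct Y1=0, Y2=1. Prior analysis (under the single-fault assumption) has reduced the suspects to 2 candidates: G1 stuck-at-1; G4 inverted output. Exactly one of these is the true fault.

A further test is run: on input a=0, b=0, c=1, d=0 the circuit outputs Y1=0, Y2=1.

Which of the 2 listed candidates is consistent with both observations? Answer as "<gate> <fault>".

G1 stuck-at-1

Evaluate each candidate on input a=0, b=0, c=1, d=0:
  G1 stuck-at-1: G0=1, G1=1 [stuck-at-1], G2=0, G3=0, G4=1, G5=0, G6=1, G7=1 → Y1=0, Y2=1 — matches
  G4 inverted output: G0=1, G1=0, G2=1, G3=1, G4=0 [inverted output], G5=1, G6=1, G7=0 → Y1=1, Y2=0 — eliminated
Only G1 stuck-at-1 reproduces the observed Y1=0, Y2=1.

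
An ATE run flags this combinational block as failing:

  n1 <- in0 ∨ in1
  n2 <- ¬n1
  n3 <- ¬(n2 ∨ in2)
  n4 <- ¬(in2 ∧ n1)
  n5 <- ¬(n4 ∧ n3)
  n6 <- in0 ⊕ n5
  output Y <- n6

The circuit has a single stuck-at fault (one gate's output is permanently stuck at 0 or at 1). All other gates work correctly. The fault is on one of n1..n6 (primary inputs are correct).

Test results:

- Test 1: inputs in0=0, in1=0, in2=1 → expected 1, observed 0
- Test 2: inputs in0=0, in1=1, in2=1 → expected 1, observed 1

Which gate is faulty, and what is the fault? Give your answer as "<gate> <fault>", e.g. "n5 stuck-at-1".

n3 stuck-at-1

Fault-free values for test 1 (in0=0, in1=0, in2=1): n1=0, n2=1, n3=0, n4=1, n5=1, n6=1, giving Y=1. Observed 0.
Test 1: faults giving observed 0 are {n3 stuck-at-1, n5 stuck-at-0, n6 stuck-at-0}.
Test 2 (in0=0, in1=1, in2=1): fault-free n1=1, n2=0, n3=0, n4=0, n5=1, n6=1 → 1; observed 1. Eliminates n5 stuck-at-0, n6 stuck-at-0.
Only n3 stuck-at-1 is consistent with every test.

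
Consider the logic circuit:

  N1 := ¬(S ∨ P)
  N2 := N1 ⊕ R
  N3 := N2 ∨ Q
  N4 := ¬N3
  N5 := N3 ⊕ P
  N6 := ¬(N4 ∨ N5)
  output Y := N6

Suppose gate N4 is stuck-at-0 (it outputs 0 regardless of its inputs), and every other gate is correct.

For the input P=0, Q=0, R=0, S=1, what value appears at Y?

1

Propagate with N4 forced: N1=0, N2=0, N3=0, N4=0 [stuck-at-0], N5=0, N6=1.
So Y = 1. (Without the fault it would be 0.)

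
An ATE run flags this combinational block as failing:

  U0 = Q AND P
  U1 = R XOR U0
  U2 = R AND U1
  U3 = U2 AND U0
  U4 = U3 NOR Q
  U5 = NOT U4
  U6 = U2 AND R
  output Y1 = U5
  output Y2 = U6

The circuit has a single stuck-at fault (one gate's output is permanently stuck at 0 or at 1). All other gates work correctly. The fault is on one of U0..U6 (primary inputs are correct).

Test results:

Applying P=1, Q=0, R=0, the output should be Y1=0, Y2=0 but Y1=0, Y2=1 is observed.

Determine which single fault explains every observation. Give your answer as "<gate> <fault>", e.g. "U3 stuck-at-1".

Fault-free values for test 1 (P=1, Q=0, R=0): U0=0, U1=0, U2=0, U3=0, U4=1, U5=0, U6=0, giving Y1=0, Y2=0. Observed Y1=0, Y2=1.
Test 1: faults giving observed Y1=0, Y2=1 are {U6 stuck-at-1}.
Only U6 stuck-at-1 is consistent with every test.

U6 stuck-at-1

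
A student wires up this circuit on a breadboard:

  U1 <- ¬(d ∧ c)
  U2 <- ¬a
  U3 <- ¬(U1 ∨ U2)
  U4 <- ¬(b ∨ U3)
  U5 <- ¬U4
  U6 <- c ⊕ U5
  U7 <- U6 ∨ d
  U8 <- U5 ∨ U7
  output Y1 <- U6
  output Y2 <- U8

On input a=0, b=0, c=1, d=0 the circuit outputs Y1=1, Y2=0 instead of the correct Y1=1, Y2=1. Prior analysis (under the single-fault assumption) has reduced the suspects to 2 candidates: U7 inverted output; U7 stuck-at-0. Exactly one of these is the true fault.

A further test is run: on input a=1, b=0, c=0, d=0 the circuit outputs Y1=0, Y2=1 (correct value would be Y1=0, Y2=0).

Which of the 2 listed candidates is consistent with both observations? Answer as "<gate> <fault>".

Evaluate each candidate on input a=1, b=0, c=0, d=0:
  U7 inverted output: U1=1, U2=0, U3=0, U4=1, U5=0, U6=0, U7=1 [inverted output], U8=1 → Y1=0, Y2=1 — matches
  U7 stuck-at-0: U1=1, U2=0, U3=0, U4=1, U5=0, U6=0, U7=0 [stuck-at-0], U8=0 → Y1=0, Y2=0 — eliminated
Only U7 inverted output reproduces the observed Y1=0, Y2=1.

U7 inverted output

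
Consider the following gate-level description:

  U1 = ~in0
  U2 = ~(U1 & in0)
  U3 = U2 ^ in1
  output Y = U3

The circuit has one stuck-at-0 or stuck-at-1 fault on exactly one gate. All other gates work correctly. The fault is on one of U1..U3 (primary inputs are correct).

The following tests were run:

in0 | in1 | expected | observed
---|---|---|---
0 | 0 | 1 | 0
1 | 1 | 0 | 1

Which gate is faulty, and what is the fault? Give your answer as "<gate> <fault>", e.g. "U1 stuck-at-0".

Fault-free values for test 1 (in0=0, in1=0): U1=1, U2=1, U3=1, giving Y=1. Observed 0.
Test 1: faults giving observed 0 are {U2 stuck-at-0, U3 stuck-at-0}.
Test 2 (in0=1, in1=1): fault-free U1=0, U2=1, U3=0 → 0; observed 1. Eliminates U3 stuck-at-0.
Only U2 stuck-at-0 is consistent with every test.

U2 stuck-at-0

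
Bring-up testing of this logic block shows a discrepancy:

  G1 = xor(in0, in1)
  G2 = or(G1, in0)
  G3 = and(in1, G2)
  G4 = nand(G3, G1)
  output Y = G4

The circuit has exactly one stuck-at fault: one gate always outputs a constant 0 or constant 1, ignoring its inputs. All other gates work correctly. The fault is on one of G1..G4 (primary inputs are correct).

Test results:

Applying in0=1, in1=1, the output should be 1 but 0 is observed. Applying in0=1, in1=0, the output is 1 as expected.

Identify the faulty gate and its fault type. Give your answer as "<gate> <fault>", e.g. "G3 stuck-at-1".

Fault-free values for test 1 (in0=1, in1=1): G1=0, G2=1, G3=1, G4=1, giving Y=1. Observed 0.
Test 1: faults giving observed 0 are {G1 stuck-at-1, G4 stuck-at-0}.
Test 2 (in0=1, in1=0): fault-free G1=1, G2=1, G3=0, G4=1 → 1; observed 1. Eliminates G4 stuck-at-0.
Only G1 stuck-at-1 is consistent with every test.

G1 stuck-at-1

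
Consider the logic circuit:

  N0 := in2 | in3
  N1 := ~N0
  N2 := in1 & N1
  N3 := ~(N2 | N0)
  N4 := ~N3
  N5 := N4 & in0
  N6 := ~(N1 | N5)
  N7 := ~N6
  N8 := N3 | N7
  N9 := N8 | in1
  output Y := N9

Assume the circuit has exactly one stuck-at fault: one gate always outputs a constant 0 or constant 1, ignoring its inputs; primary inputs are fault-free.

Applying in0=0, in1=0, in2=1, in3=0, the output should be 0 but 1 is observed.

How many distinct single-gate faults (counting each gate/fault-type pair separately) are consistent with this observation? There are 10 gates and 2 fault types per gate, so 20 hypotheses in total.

Fault-free: N0=1, N1=0, N2=0, N3=0, N4=1, N5=0, N6=1, N7=0, N8=0, N9=0 → 0. Observed 1.
  N0: stuck-at-0 ✓; others ✗
  N1: stuck-at-1 ✓; others ✗
  N2: none of the 2 fault types match ✗
  N3: stuck-at-1 ✓; others ✗
  N4: none of the 2 fault types match ✗
  N5: stuck-at-1 ✓; others ✗
  N6: stuck-at-0 ✓; others ✗
  N7: stuck-at-1 ✓; others ✗
  N8: stuck-at-1 ✓; others ✗
  N9: stuck-at-1 ✓; others ✗
Consistent faults: {N0 stuck-at-0, N1 stuck-at-1, N3 stuck-at-1, N5 stuck-at-1, N6 stuck-at-0, N7 stuck-at-1, N8 stuck-at-1, N9 stuck-at-1} — 8 in all.

8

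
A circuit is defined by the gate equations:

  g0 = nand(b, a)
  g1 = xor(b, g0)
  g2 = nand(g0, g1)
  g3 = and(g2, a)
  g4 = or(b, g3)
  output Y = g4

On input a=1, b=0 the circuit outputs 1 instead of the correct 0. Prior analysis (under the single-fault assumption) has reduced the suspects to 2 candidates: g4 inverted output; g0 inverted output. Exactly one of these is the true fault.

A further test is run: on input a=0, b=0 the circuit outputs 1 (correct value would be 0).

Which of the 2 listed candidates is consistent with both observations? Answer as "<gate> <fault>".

g4 inverted output

Evaluate each candidate on input a=0, b=0:
  g4 inverted output: g0=1, g1=1, g2=0, g3=0, g4=1 [inverted output] → 1 — matches
  g0 inverted output: g0=0 [inverted output], g1=0, g2=1, g3=0, g4=0 → 0 — eliminated
Only g4 inverted output reproduces the observed 1.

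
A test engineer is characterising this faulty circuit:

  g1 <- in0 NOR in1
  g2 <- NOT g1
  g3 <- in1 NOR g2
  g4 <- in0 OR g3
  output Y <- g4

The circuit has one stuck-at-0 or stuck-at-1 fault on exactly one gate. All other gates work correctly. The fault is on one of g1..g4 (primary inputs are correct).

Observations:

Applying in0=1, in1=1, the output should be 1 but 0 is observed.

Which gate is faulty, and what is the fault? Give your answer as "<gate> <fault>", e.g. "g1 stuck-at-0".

Fault-free values for test 1 (in0=1, in1=1): g1=0, g2=1, g3=0, g4=1, giving Y=1. Observed 0.
Test 1: faults giving observed 0 are {g4 stuck-at-0}.
Only g4 stuck-at-0 is consistent with every test.

g4 stuck-at-0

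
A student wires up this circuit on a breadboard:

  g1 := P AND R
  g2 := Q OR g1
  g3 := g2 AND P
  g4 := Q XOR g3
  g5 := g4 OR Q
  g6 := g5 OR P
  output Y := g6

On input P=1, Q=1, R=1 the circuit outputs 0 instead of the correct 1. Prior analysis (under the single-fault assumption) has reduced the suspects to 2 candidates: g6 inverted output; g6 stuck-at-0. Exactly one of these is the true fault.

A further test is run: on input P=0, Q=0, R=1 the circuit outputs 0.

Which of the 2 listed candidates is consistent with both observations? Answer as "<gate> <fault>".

g6 stuck-at-0

Evaluate each candidate on input P=0, Q=0, R=1:
  g6 inverted output: g1=0, g2=0, g3=0, g4=0, g5=0, g6=1 [inverted output] → 1 — eliminated
  g6 stuck-at-0: g1=0, g2=0, g3=0, g4=0, g5=0, g6=0 [stuck-at-0] → 0 — matches
Only g6 stuck-at-0 reproduces the observed 0.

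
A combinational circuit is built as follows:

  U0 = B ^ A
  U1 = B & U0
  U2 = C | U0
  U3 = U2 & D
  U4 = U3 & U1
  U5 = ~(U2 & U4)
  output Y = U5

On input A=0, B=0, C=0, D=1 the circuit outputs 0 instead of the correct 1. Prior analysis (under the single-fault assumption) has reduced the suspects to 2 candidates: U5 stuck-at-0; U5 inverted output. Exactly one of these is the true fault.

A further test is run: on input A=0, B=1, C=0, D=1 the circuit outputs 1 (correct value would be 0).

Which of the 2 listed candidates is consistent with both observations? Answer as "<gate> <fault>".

Evaluate each candidate on input A=0, B=1, C=0, D=1:
  U5 stuck-at-0: U0=1, U1=1, U2=1, U3=1, U4=1, U5=0 [stuck-at-0] → 0 — eliminated
  U5 inverted output: U0=1, U1=1, U2=1, U3=1, U4=1, U5=1 [inverted output] → 1 — matches
Only U5 inverted output reproduces the observed 1.

U5 inverted output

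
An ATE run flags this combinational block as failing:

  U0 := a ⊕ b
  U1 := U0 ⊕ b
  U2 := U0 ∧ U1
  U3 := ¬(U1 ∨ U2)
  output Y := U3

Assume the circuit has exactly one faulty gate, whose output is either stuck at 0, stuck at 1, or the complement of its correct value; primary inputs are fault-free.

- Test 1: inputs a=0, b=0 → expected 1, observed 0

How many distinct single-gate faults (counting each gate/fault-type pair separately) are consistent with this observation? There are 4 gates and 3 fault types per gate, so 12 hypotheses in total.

8

Fault-free: U0=0, U1=0, U2=0, U3=1 → 1. Observed 0.
  U0 stuck-at-0: output 1 ✗
  U0 stuck-at-1: output 0 ✓
  U0 inverted output: output 0 ✓
  U1 stuck-at-0: output 1 ✗
  U1 stuck-at-1: output 0 ✓
  U1 inverted output: output 0 ✓
  U2 stuck-at-0: output 1 ✗
  U2 stuck-at-1: output 0 ✓
  U2 inverted output: output 0 ✓
  U3 stuck-at-0: output 0 ✓
  U3 stuck-at-1: output 1 ✗
  U3 inverted output: output 0 ✓
Consistent faults: {U0 stuck-at-1, U0 inverted output, U1 stuck-at-1, U1 inverted output, U2 stuck-at-1, U2 inverted output, U3 stuck-at-0, U3 inverted output} — 8 in all.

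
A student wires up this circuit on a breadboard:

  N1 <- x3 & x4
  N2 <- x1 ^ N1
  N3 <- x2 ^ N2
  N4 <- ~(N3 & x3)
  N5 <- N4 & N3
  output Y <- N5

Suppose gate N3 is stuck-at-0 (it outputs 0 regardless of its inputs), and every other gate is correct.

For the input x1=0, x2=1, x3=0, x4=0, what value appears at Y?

0

Propagate with N3 forced: N1=0, N2=0, N3=0 [stuck-at-0], N4=1, N5=0.
So Y = 0. (Without the fault it would be 1.)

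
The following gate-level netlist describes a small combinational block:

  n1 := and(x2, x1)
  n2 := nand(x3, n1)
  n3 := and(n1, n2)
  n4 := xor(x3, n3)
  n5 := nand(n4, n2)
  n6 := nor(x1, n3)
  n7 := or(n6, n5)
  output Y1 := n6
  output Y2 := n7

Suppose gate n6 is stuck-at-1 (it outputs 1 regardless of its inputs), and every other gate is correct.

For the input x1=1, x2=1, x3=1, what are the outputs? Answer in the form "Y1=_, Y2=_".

Propagate with n6 forced: n1=1, n2=0, n3=0, n4=1, n5=1, n6=1 [stuck-at-1], n7=1.
So the outputs are Y1=1, Y2=1. (Without the fault they would be Y1=0, Y2=1.)

Y1=1, Y2=1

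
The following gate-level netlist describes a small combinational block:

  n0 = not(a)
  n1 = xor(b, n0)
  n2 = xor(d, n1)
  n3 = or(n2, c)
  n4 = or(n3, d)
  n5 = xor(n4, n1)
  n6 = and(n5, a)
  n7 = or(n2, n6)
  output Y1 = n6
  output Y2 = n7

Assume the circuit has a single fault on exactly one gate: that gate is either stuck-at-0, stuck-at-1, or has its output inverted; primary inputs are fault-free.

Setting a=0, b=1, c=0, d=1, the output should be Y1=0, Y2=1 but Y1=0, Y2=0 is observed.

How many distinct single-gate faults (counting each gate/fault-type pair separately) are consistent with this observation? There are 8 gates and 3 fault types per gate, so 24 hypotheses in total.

Fault-free: n0=1, n1=0, n2=1, n3=1, n4=1, n5=1, n6=0, n7=1 → Y1=0, Y2=1. Observed Y1=0, Y2=0.
  n0: stuck-at-0, inverted output ✓; others ✗
  n1: stuck-at-1, inverted output ✓; others ✗
  n2: stuck-at-0, inverted output ✓; others ✗
  n3: none of the 3 fault types match ✗
  n4: none of the 3 fault types match ✗
  n5: none of the 3 fault types match ✗
  n6: none of the 3 fault types match ✗
  n7: stuck-at-0, inverted output ✓; others ✗
Consistent faults: {n0 stuck-at-0, n0 inverted output, n1 stuck-at-1, n1 inverted output, n2 stuck-at-0, n2 inverted output, n7 stuck-at-0, n7 inverted output} — 8 in all.

8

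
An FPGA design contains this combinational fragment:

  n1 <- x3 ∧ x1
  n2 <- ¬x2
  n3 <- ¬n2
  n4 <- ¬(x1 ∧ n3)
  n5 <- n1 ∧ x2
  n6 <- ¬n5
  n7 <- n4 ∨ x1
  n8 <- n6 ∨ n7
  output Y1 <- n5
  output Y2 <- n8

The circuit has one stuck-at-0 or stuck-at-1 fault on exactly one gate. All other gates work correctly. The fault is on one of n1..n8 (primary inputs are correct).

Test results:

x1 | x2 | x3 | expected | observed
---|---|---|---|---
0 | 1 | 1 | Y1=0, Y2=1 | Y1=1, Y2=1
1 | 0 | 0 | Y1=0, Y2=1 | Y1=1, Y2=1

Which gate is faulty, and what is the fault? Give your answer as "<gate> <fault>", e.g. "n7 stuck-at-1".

n5 stuck-at-1

Fault-free values for test 1 (x1=0, x2=1, x3=1): n1=0, n2=0, n3=1, n4=1, n5=0, n6=1, n7=1, n8=1, giving Y1=0, Y2=1. Observed Y1=1, Y2=1.
Test 1: faults giving observed Y1=1, Y2=1 are {n1 stuck-at-1, n5 stuck-at-1}.
Test 2 (x1=1, x2=0, x3=0): fault-free n1=0, n2=1, n3=0, n4=1, n5=0, n6=1, n7=1, n8=1 → Y1=0, Y2=1; observed Y1=1, Y2=1. Eliminates n1 stuck-at-1.
Only n5 stuck-at-1 is consistent with every test.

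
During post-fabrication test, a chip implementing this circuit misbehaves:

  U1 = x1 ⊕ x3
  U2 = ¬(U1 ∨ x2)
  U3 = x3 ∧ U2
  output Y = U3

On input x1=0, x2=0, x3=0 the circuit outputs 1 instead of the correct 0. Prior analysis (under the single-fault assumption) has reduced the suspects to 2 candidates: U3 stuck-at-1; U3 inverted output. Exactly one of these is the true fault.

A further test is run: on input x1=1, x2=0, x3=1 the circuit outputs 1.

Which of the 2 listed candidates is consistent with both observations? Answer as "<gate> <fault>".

Evaluate each candidate on input x1=1, x2=0, x3=1:
  U3 stuck-at-1: U1=0, U2=1, U3=1 [stuck-at-1] → 1 — matches
  U3 inverted output: U1=0, U2=1, U3=0 [inverted output] → 0 — eliminated
Only U3 stuck-at-1 reproduces the observed 1.

U3 stuck-at-1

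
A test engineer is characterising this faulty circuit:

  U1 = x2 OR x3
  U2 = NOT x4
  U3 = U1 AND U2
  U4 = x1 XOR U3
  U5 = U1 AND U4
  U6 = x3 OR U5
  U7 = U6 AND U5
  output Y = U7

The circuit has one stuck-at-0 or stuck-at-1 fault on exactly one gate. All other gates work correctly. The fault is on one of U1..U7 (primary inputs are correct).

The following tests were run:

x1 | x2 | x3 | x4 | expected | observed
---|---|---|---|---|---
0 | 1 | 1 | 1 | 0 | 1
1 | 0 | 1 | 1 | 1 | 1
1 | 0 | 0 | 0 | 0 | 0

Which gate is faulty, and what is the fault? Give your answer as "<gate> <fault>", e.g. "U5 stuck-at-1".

U4 stuck-at-1

Fault-free values for test 1 (x1=0, x2=1, x3=1, x4=1): U1=1, U2=0, U3=0, U4=0, U5=0, U6=1, U7=0, giving Y=0. Observed 1.
Test 1: faults giving observed 1 are {U2 stuck-at-1, U3 stuck-at-1, U4 stuck-at-1, U5 stuck-at-1, U7 stuck-at-1}.
Test 2 (x1=1, x2=0, x3=1, x4=1): fault-free U1=1, U2=0, U3=0, U4=1, U5=1, U6=1, U7=1 → 1; observed 1. Eliminates U2 stuck-at-1, U3 stuck-at-1.
Test 3 (x1=1, x2=0, x3=0, x4=0): fault-free U1=0, U2=1, U3=0, U4=1, U5=0, U6=0, U7=0 → 0; observed 0. Eliminates U5 stuck-at-1, U7 stuck-at-1.
Only U4 stuck-at-1 is consistent with every test.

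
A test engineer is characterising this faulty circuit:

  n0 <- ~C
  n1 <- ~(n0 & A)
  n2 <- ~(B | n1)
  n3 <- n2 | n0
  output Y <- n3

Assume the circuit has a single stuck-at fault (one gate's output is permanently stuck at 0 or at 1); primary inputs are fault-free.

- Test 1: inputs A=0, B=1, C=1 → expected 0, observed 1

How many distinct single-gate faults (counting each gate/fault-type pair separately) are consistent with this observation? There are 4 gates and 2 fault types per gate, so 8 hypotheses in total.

Fault-free: n0=0, n1=1, n2=0, n3=0 → 0. Observed 1.
  n0 stuck-at-0: output 0 ✗
  n0 stuck-at-1: output 1 ✓
  n1 stuck-at-0: output 0 ✗
  n1 stuck-at-1: output 0 ✗
  n2 stuck-at-0: output 0 ✗
  n2 stuck-at-1: output 1 ✓
  n3 stuck-at-0: output 0 ✗
  n3 stuck-at-1: output 1 ✓
Consistent faults: {n0 stuck-at-1, n2 stuck-at-1, n3 stuck-at-1} — 3 in all.

3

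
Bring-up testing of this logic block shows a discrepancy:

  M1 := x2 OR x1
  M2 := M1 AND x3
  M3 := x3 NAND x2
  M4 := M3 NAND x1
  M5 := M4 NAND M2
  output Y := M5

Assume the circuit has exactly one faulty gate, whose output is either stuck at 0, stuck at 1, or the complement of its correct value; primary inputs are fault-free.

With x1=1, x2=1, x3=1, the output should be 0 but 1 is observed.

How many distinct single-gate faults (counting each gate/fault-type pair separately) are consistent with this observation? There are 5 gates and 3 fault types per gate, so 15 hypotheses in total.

Fault-free: M1=1, M2=1, M3=0, M4=1, M5=0 → 0. Observed 1.
  M1: stuck-at-0, inverted output ✓; others ✗
  M2: stuck-at-0, inverted output ✓; others ✗
  M3: stuck-at-1, inverted output ✓; others ✗
  M4: stuck-at-0, inverted output ✓; others ✗
  M5: stuck-at-1, inverted output ✓; others ✗
Consistent faults: {M1 stuck-at-0, M1 inverted output, M2 stuck-at-0, M2 inverted output, M3 stuck-at-1, M3 inverted output, M4 stuck-at-0, M4 inverted output, M5 stuck-at-1, M5 inverted output} — 10 in all.

10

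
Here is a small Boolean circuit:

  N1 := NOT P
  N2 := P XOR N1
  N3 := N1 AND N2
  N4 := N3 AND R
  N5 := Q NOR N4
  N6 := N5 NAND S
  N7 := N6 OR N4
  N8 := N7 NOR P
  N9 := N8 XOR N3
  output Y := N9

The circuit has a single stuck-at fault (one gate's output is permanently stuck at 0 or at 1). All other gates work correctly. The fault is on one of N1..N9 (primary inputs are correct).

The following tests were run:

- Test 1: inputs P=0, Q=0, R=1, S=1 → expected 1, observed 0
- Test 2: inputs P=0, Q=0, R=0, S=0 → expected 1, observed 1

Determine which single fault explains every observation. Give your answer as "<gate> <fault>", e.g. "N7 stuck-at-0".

N4 stuck-at-0

Fault-free values for test 1 (P=0, Q=0, R=1, S=1): N1=1, N2=1, N3=1, N4=1, N5=0, N6=1, N7=1, N8=0, N9=1, giving Y=1. Observed 0.
Test 1: faults giving observed 0 are {N4 stuck-at-0, N7 stuck-at-0, N8 stuck-at-1, N9 stuck-at-0}.
Test 2 (P=0, Q=0, R=0, S=0): fault-free N1=1, N2=1, N3=1, N4=0, N5=1, N6=1, N7=1, N8=0, N9=1 → 1; observed 1. Eliminates N7 stuck-at-0, N8 stuck-at-1, N9 stuck-at-0.
Only N4 stuck-at-0 is consistent with every test.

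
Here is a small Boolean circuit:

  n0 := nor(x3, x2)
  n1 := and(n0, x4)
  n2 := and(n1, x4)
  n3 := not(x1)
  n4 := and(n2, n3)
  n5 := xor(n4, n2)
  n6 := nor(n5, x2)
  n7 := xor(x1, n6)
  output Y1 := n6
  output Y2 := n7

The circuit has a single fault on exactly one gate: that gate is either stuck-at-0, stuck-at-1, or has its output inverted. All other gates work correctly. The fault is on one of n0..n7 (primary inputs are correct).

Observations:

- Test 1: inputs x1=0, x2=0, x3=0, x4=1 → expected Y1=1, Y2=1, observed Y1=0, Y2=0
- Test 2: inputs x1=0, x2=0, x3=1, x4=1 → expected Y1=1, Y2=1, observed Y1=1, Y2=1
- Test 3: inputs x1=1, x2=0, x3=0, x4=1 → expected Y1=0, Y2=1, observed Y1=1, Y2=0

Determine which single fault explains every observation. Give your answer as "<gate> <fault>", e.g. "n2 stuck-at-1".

n3 inverted output

Fault-free values for test 1 (x1=0, x2=0, x3=0, x4=1): n0=1, n1=1, n2=1, n3=1, n4=1, n5=0, n6=1, n7=1, giving Y1=1, Y2=1. Observed Y1=0, Y2=0.
Test 1: faults giving observed Y1=0, Y2=0 are {n3 stuck-at-0, n3 inverted output, n4 stuck-at-0, n4 inverted output, n5 stuck-at-1, n5 inverted output, n6 stuck-at-0, n6 inverted output}.
Test 2 (x1=0, x2=0, x3=1, x4=1): fault-free n0=0, n1=0, n2=0, n3=1, n4=0, n5=0, n6=1, n7=1 → Y1=1, Y2=1; observed Y1=1, Y2=1. Eliminates n4 inverted output, n5 stuck-at-1, n5 inverted output, n6 stuck-at-0, n6 inverted output.
Test 3 (x1=1, x2=0, x3=0, x4=1): fault-free n0=1, n1=1, n2=1, n3=0, n4=0, n5=1, n6=0, n7=1 → Y1=0, Y2=1; observed Y1=1, Y2=0. Eliminates n3 stuck-at-0, n4 stuck-at-0.
Only n3 inverted output is consistent with every test.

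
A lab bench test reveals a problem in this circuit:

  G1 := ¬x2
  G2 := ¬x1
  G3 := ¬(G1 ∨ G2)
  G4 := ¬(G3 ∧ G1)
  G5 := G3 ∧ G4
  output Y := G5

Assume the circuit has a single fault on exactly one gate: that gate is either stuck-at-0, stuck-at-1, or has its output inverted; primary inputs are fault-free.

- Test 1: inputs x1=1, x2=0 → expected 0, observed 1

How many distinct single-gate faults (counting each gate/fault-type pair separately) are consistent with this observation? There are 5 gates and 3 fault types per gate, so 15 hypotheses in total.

Fault-free: G1=1, G2=0, G3=0, G4=1, G5=0 → 0. Observed 1.
  G1: stuck-at-0, inverted output ✓; others ✗
  G2: none of the 3 fault types match ✗
  G3: none of the 3 fault types match ✗
  G4: none of the 3 fault types match ✗
  G5: stuck-at-1, inverted output ✓; others ✗
Consistent faults: {G1 stuck-at-0, G1 inverted output, G5 stuck-at-1, G5 inverted output} — 4 in all.

4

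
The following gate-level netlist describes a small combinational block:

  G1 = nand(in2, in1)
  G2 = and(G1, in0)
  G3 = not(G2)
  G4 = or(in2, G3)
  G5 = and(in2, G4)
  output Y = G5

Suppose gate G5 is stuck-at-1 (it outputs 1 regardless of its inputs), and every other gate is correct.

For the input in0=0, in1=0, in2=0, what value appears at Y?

Propagate with G5 forced: G1=1, G2=0, G3=1, G4=1, G5=1 [stuck-at-1].
So Y = 1. (Without the fault it would be 0.)

1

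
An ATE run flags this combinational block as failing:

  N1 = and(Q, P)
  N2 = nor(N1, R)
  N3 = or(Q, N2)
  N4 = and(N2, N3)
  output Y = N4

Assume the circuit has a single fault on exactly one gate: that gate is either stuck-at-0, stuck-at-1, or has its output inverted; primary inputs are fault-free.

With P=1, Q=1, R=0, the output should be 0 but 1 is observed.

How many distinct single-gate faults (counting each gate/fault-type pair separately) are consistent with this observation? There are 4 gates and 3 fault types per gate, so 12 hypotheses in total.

6

Fault-free: N1=1, N2=0, N3=1, N4=0 → 0. Observed 1.
  N1 stuck-at-0: output 1 ✓
  N1 stuck-at-1: output 0 ✗
  N1 inverted output: output 1 ✓
  N2 stuck-at-0: output 0 ✗
  N2 stuck-at-1: output 1 ✓
  N2 inverted output: output 1 ✓
  N3 stuck-at-0: output 0 ✗
  N3 stuck-at-1: output 0 ✗
  N3 inverted output: output 0 ✗
  N4 stuck-at-0: output 0 ✗
  N4 stuck-at-1: output 1 ✓
  N4 inverted output: output 1 ✓
Consistent faults: {N1 stuck-at-0, N1 inverted output, N2 stuck-at-1, N2 inverted output, N4 stuck-at-1, N4 inverted output} — 6 in all.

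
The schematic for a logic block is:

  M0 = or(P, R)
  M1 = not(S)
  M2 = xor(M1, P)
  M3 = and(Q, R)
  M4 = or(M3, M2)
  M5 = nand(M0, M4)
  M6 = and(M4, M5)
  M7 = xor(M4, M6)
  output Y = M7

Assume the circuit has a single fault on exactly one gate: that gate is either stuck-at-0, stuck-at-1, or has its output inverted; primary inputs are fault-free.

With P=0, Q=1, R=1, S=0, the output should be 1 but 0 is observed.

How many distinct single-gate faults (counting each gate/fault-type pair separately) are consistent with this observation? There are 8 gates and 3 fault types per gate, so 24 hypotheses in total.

Fault-free: M0=1, M1=1, M2=1, M3=1, M4=1, M5=0, M6=0, M7=1 → 1. Observed 0.
  M0: stuck-at-0, inverted output ✓; others ✗
  M1: none of the 3 fault types match ✗
  M2: none of the 3 fault types match ✗
  M3: none of the 3 fault types match ✗
  M4: stuck-at-0, inverted output ✓; others ✗
  M5: stuck-at-1, inverted output ✓; others ✗
  M6: stuck-at-1, inverted output ✓; others ✗
  M7: stuck-at-0, inverted output ✓; others ✗
Consistent faults: {M0 stuck-at-0, M0 inverted output, M4 stuck-at-0, M4 inverted output, M5 stuck-at-1, M5 inverted output, M6 stuck-at-1, M6 inverted output, M7 stuck-at-0, M7 inverted output} — 10 in all.

10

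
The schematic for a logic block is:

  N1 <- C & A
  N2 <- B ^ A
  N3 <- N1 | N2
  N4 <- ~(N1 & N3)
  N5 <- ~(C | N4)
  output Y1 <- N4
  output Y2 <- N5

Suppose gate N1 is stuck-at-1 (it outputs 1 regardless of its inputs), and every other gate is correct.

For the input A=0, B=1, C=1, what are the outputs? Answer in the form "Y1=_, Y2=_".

Propagate with N1 forced: N1=1 [stuck-at-1], N2=1, N3=1, N4=0, N5=0.
So the outputs are Y1=0, Y2=0. (Without the fault they would be Y1=1, Y2=0.)

Y1=0, Y2=0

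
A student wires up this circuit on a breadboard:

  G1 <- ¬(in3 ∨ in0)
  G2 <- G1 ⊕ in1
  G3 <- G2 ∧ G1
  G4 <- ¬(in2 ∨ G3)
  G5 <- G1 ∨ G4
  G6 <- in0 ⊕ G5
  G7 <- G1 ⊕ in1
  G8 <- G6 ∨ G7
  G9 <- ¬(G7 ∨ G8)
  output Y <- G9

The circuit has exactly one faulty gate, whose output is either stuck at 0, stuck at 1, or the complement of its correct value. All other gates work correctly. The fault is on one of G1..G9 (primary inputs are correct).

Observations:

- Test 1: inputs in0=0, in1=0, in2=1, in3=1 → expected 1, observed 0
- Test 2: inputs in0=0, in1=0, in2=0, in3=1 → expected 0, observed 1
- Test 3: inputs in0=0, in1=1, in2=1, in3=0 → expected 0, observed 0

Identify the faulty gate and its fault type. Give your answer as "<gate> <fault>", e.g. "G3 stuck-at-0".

G4 inverted output

Fault-free values for test 1 (in0=0, in1=0, in2=1, in3=1): G1=0, G2=0, G3=0, G4=0, G5=0, G6=0, G7=0, G8=0, G9=1, giving Y=1. Observed 0.
Test 1: faults giving observed 0 are {G1 stuck-at-1, G1 inverted output, G4 stuck-at-1, G4 inverted output, G5 stuck-at-1, G5 inverted output, G6 stuck-at-1, G6 inverted output, G7 stuck-at-1, G7 inverted output, G8 stuck-at-1, G8 inverted output, G9 stuck-at-0, G9 inverted output}.
Test 2 (in0=0, in1=0, in2=0, in3=1): fault-free G1=0, G2=0, G3=0, G4=1, G5=1, G6=1, G7=0, G8=1, G9=0 → 0; observed 1. Eliminates G1 stuck-at-1, G1 inverted output, G4 stuck-at-1, G5 stuck-at-1, G6 stuck-at-1, G7 stuck-at-1, G7 inverted output, G8 stuck-at-1, G9 stuck-at-0.
Test 3 (in0=0, in1=1, in2=1, in3=0): fault-free G1=1, G2=0, G3=0, G4=0, G5=1, G6=1, G7=0, G8=1, G9=0 → 0; observed 0. Eliminates G5 inverted output, G6 inverted output, G8 inverted output, G9 inverted output.
Only G4 inverted output is consistent with every test.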